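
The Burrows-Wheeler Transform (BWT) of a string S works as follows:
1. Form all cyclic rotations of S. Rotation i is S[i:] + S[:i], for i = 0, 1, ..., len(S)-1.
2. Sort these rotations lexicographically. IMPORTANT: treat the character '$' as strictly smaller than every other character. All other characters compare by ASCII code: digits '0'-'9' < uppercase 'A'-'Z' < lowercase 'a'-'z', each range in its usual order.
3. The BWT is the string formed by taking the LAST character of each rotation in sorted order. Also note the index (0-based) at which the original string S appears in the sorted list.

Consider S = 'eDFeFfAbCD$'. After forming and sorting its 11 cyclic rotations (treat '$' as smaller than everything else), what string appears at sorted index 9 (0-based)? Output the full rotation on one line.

All 11 rotations (rotation i = S[i:]+S[:i]):
  rot[0] = eDFeFfAbCD$
  rot[1] = DFeFfAbCD$e
  rot[2] = FeFfAbCD$eD
  rot[3] = eFfAbCD$eDF
  rot[4] = FfAbCD$eDFe
  rot[5] = fAbCD$eDFeF
  rot[6] = AbCD$eDFeFf
  rot[7] = bCD$eDFeFfA
  rot[8] = CD$eDFeFfAb
  rot[9] = D$eDFeFfAbC
  rot[10] = $eDFeFfAbCD
Sorted (with $ < everything):
  sorted[0] = $eDFeFfAbCD
  sorted[1] = AbCD$eDFeFf
  sorted[2] = CD$eDFeFfAb
  sorted[3] = D$eDFeFfAbC
  sorted[4] = DFeFfAbCD$e
  sorted[5] = FeFfAbCD$eD
  sorted[6] = FfAbCD$eDFe
  sorted[7] = bCD$eDFeFfA
  sorted[8] = eDFeFfAbCD$
  sorted[9] = eFfAbCD$eDF
  sorted[10] = fAbCD$eDFeF
sorted[9] = eFfAbCD$eDF

Answer: eFfAbCD$eDF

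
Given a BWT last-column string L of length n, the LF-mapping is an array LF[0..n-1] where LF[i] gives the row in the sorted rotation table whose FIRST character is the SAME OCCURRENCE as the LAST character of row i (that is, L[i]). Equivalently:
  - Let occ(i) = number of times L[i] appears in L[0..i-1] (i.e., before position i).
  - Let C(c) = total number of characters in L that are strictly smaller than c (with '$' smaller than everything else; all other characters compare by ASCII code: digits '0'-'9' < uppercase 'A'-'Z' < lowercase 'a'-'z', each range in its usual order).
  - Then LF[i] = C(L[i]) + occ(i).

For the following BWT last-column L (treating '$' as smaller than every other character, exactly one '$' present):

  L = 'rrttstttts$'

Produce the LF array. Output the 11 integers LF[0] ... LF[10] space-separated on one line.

Char counts: '$':1, 'r':2, 's':2, 't':6
C (first-col start): C('$')=0, C('r')=1, C('s')=3, C('t')=5
L[0]='r': occ=0, LF[0]=C('r')+0=1+0=1
L[1]='r': occ=1, LF[1]=C('r')+1=1+1=2
L[2]='t': occ=0, LF[2]=C('t')+0=5+0=5
L[3]='t': occ=1, LF[3]=C('t')+1=5+1=6
L[4]='s': occ=0, LF[4]=C('s')+0=3+0=3
L[5]='t': occ=2, LF[5]=C('t')+2=5+2=7
L[6]='t': occ=3, LF[6]=C('t')+3=5+3=8
L[7]='t': occ=4, LF[7]=C('t')+4=5+4=9
L[8]='t': occ=5, LF[8]=C('t')+5=5+5=10
L[9]='s': occ=1, LF[9]=C('s')+1=3+1=4
L[10]='$': occ=0, LF[10]=C('$')+0=0+0=0

Answer: 1 2 5 6 3 7 8 9 10 4 0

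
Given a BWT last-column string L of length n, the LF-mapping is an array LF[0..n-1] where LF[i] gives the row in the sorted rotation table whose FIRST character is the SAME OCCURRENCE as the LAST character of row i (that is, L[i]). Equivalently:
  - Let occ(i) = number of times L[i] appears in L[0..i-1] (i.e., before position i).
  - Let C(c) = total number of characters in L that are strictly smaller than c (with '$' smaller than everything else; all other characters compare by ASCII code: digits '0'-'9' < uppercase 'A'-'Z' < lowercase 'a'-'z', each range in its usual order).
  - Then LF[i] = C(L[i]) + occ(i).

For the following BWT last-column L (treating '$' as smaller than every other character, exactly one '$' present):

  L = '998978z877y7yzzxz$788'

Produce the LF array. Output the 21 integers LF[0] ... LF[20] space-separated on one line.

Char counts: '$':1, '7':5, '8':5, '9':3, 'x':1, 'y':2, 'z':4
C (first-col start): C('$')=0, C('7')=1, C('8')=6, C('9')=11, C('x')=14, C('y')=15, C('z')=17
L[0]='9': occ=0, LF[0]=C('9')+0=11+0=11
L[1]='9': occ=1, LF[1]=C('9')+1=11+1=12
L[2]='8': occ=0, LF[2]=C('8')+0=6+0=6
L[3]='9': occ=2, LF[3]=C('9')+2=11+2=13
L[4]='7': occ=0, LF[4]=C('7')+0=1+0=1
L[5]='8': occ=1, LF[5]=C('8')+1=6+1=7
L[6]='z': occ=0, LF[6]=C('z')+0=17+0=17
L[7]='8': occ=2, LF[7]=C('8')+2=6+2=8
L[8]='7': occ=1, LF[8]=C('7')+1=1+1=2
L[9]='7': occ=2, LF[9]=C('7')+2=1+2=3
L[10]='y': occ=0, LF[10]=C('y')+0=15+0=15
L[11]='7': occ=3, LF[11]=C('7')+3=1+3=4
L[12]='y': occ=1, LF[12]=C('y')+1=15+1=16
L[13]='z': occ=1, LF[13]=C('z')+1=17+1=18
L[14]='z': occ=2, LF[14]=C('z')+2=17+2=19
L[15]='x': occ=0, LF[15]=C('x')+0=14+0=14
L[16]='z': occ=3, LF[16]=C('z')+3=17+3=20
L[17]='$': occ=0, LF[17]=C('$')+0=0+0=0
L[18]='7': occ=4, LF[18]=C('7')+4=1+4=5
L[19]='8': occ=3, LF[19]=C('8')+3=6+3=9
L[20]='8': occ=4, LF[20]=C('8')+4=6+4=10

Answer: 11 12 6 13 1 7 17 8 2 3 15 4 16 18 19 14 20 0 5 9 10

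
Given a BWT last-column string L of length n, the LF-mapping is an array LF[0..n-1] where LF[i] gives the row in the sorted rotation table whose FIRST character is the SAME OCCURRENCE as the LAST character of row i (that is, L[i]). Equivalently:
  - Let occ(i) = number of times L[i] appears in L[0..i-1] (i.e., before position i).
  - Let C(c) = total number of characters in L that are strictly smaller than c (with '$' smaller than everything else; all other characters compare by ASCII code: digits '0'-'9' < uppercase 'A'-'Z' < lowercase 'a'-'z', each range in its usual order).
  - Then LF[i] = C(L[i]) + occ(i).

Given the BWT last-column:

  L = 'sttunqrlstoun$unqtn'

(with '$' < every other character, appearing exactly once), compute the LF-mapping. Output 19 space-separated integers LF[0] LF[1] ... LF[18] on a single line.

Answer: 10 12 13 16 2 7 9 1 11 14 6 17 3 0 18 4 8 15 5

Derivation:
Char counts: '$':1, 'l':1, 'n':4, 'o':1, 'q':2, 'r':1, 's':2, 't':4, 'u':3
C (first-col start): C('$')=0, C('l')=1, C('n')=2, C('o')=6, C('q')=7, C('r')=9, C('s')=10, C('t')=12, C('u')=16
L[0]='s': occ=0, LF[0]=C('s')+0=10+0=10
L[1]='t': occ=0, LF[1]=C('t')+0=12+0=12
L[2]='t': occ=1, LF[2]=C('t')+1=12+1=13
L[3]='u': occ=0, LF[3]=C('u')+0=16+0=16
L[4]='n': occ=0, LF[4]=C('n')+0=2+0=2
L[5]='q': occ=0, LF[5]=C('q')+0=7+0=7
L[6]='r': occ=0, LF[6]=C('r')+0=9+0=9
L[7]='l': occ=0, LF[7]=C('l')+0=1+0=1
L[8]='s': occ=1, LF[8]=C('s')+1=10+1=11
L[9]='t': occ=2, LF[9]=C('t')+2=12+2=14
L[10]='o': occ=0, LF[10]=C('o')+0=6+0=6
L[11]='u': occ=1, LF[11]=C('u')+1=16+1=17
L[12]='n': occ=1, LF[12]=C('n')+1=2+1=3
L[13]='$': occ=0, LF[13]=C('$')+0=0+0=0
L[14]='u': occ=2, LF[14]=C('u')+2=16+2=18
L[15]='n': occ=2, LF[15]=C('n')+2=2+2=4
L[16]='q': occ=1, LF[16]=C('q')+1=7+1=8
L[17]='t': occ=3, LF[17]=C('t')+3=12+3=15
L[18]='n': occ=3, LF[18]=C('n')+3=2+3=5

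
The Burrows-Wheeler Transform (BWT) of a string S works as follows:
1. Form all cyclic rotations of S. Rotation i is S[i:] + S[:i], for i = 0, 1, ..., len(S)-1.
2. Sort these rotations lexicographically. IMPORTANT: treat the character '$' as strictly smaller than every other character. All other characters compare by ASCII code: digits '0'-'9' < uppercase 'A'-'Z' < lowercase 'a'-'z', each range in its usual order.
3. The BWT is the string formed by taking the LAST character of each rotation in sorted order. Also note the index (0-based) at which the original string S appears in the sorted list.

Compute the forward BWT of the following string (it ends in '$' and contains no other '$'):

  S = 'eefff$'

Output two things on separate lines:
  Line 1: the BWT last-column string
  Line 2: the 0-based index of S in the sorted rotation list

All 6 rotations (rotation i = S[i:]+S[:i]):
  rot[0] = eefff$
  rot[1] = efff$e
  rot[2] = fff$ee
  rot[3] = ff$eef
  rot[4] = f$eeff
  rot[5] = $eefff
Sorted (with $ < everything):
  sorted[0] = $eefff  (last char: 'f')
  sorted[1] = eefff$  (last char: '$')
  sorted[2] = efff$e  (last char: 'e')
  sorted[3] = f$eeff  (last char: 'f')
  sorted[4] = ff$eef  (last char: 'f')
  sorted[5] = fff$ee  (last char: 'e')
Last column: f$effe
Original string S is at sorted index 1

Answer: f$effe
1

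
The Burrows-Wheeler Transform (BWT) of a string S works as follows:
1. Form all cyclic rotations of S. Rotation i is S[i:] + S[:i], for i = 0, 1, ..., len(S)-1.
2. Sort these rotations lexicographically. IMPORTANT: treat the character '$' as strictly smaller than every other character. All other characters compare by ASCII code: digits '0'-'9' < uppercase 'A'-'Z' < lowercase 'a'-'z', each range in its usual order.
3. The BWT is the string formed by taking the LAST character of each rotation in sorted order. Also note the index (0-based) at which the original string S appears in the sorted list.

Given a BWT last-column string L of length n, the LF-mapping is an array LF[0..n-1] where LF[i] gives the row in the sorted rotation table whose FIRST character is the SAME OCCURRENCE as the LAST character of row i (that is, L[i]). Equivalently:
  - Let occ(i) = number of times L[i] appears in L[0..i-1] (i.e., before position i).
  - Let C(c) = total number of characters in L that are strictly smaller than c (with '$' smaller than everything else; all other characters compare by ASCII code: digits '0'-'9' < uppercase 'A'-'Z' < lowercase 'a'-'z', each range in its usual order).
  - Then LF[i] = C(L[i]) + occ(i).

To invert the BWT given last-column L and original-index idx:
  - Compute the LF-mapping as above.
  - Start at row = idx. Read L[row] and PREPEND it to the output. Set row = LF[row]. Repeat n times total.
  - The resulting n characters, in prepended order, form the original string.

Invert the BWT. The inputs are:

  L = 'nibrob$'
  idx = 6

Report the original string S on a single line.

Answer: ribbon$

Derivation:
LF mapping: 4 3 1 6 5 2 0
Walk LF starting at row 6, prepending L[row]:
  step 1: row=6, L[6]='$', prepend. Next row=LF[6]=0
  step 2: row=0, L[0]='n', prepend. Next row=LF[0]=4
  step 3: row=4, L[4]='o', prepend. Next row=LF[4]=5
  step 4: row=5, L[5]='b', prepend. Next row=LF[5]=2
  step 5: row=2, L[2]='b', prepend. Next row=LF[2]=1
  step 6: row=1, L[1]='i', prepend. Next row=LF[1]=3
  step 7: row=3, L[3]='r', prepend. Next row=LF[3]=6
Reversed output: ribbon$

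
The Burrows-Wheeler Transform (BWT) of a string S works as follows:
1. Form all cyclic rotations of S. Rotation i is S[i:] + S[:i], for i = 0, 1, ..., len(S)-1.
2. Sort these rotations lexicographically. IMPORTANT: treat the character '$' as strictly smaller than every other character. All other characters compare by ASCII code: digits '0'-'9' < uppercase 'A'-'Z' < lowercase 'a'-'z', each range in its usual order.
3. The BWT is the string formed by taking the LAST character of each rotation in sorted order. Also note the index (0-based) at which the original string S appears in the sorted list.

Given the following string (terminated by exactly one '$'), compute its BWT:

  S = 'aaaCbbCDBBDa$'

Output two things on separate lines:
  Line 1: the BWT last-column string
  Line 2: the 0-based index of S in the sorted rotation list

All 13 rotations (rotation i = S[i:]+S[:i]):
  rot[0] = aaaCbbCDBBDa$
  rot[1] = aaCbbCDBBDa$a
  rot[2] = aCbbCDBBDa$aa
  rot[3] = CbbCDBBDa$aaa
  rot[4] = bbCDBBDa$aaaC
  rot[5] = bCDBBDa$aaaCb
  rot[6] = CDBBDa$aaaCbb
  rot[7] = DBBDa$aaaCbbC
  rot[8] = BBDa$aaaCbbCD
  rot[9] = BDa$aaaCbbCDB
  rot[10] = Da$aaaCbbCDBB
  rot[11] = a$aaaCbbCDBBD
  rot[12] = $aaaCbbCDBBDa
Sorted (with $ < everything):
  sorted[0] = $aaaCbbCDBBDa  (last char: 'a')
  sorted[1] = BBDa$aaaCbbCD  (last char: 'D')
  sorted[2] = BDa$aaaCbbCDB  (last char: 'B')
  sorted[3] = CDBBDa$aaaCbb  (last char: 'b')
  sorted[4] = CbbCDBBDa$aaa  (last char: 'a')
  sorted[5] = DBBDa$aaaCbbC  (last char: 'C')
  sorted[6] = Da$aaaCbbCDBB  (last char: 'B')
  sorted[7] = a$aaaCbbCDBBD  (last char: 'D')
  sorted[8] = aCbbCDBBDa$aa  (last char: 'a')
  sorted[9] = aaCbbCDBBDa$a  (last char: 'a')
  sorted[10] = aaaCbbCDBBDa$  (last char: '$')
  sorted[11] = bCDBBDa$aaaCb  (last char: 'b')
  sorted[12] = bbCDBBDa$aaaC  (last char: 'C')
Last column: aDBbaCBDaa$bC
Original string S is at sorted index 10

Answer: aDBbaCBDaa$bC
10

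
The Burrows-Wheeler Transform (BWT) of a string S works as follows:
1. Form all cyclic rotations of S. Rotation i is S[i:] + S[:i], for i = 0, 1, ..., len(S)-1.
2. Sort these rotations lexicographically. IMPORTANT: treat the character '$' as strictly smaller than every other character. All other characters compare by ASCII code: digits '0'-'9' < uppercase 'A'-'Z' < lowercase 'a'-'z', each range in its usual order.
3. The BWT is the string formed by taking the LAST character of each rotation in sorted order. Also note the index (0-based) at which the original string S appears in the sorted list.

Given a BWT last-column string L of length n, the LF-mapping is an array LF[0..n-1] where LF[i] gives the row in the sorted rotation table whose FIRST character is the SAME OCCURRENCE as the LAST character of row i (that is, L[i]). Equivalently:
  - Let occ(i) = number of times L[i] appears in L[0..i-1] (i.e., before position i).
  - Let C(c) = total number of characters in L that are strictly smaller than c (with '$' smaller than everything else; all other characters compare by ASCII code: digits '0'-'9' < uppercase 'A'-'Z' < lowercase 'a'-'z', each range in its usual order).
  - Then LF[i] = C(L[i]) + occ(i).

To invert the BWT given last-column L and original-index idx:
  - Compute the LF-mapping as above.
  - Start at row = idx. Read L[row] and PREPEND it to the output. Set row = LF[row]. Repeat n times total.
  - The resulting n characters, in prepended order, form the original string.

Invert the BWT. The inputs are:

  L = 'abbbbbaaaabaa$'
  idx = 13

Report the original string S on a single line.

LF mapping: 1 8 9 10 11 12 2 3 4 5 13 6 7 0
Walk LF starting at row 13, prepending L[row]:
  step 1: row=13, L[13]='$', prepend. Next row=LF[13]=0
  step 2: row=0, L[0]='a', prepend. Next row=LF[0]=1
  step 3: row=1, L[1]='b', prepend. Next row=LF[1]=8
  step 4: row=8, L[8]='a', prepend. Next row=LF[8]=4
  step 5: row=4, L[4]='b', prepend. Next row=LF[4]=11
  step 6: row=11, L[11]='a', prepend. Next row=LF[11]=6
  step 7: row=6, L[6]='a', prepend. Next row=LF[6]=2
  step 8: row=2, L[2]='b', prepend. Next row=LF[2]=9
  step 9: row=9, L[9]='a', prepend. Next row=LF[9]=5
  step 10: row=5, L[5]='b', prepend. Next row=LF[5]=12
  step 11: row=12, L[12]='a', prepend. Next row=LF[12]=7
  step 12: row=7, L[7]='a', prepend. Next row=LF[7]=3
  step 13: row=3, L[3]='b', prepend. Next row=LF[3]=10
  step 14: row=10, L[10]='b', prepend. Next row=LF[10]=13
Reversed output: bbaababaababa$

Answer: bbaababaababa$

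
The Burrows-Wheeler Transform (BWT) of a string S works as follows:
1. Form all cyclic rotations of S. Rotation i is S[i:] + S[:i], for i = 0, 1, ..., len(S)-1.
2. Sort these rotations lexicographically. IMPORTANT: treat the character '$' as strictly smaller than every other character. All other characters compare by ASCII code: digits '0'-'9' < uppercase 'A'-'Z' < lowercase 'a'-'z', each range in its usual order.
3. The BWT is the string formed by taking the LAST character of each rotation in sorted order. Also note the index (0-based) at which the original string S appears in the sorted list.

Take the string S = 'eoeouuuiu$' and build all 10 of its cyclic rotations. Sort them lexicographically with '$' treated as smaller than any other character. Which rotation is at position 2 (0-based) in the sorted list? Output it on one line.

All 10 rotations (rotation i = S[i:]+S[:i]):
  rot[0] = eoeouuuiu$
  rot[1] = oeouuuiu$e
  rot[2] = eouuuiu$eo
  rot[3] = ouuuiu$eoe
  rot[4] = uuuiu$eoeo
  rot[5] = uuiu$eoeou
  rot[6] = uiu$eoeouu
  rot[7] = iu$eoeouuu
  rot[8] = u$eoeouuui
  rot[9] = $eoeouuuiu
Sorted (with $ < everything):
  sorted[0] = $eoeouuuiu
  sorted[1] = eoeouuuiu$
  sorted[2] = eouuuiu$eo
  sorted[3] = iu$eoeouuu
  sorted[4] = oeouuuiu$e
  sorted[5] = ouuuiu$eoe
  sorted[6] = u$eoeouuui
  sorted[7] = uiu$eoeouu
  sorted[8] = uuiu$eoeou
  sorted[9] = uuuiu$eoeo
sorted[2] = eouuuiu$eo

Answer: eouuuiu$eo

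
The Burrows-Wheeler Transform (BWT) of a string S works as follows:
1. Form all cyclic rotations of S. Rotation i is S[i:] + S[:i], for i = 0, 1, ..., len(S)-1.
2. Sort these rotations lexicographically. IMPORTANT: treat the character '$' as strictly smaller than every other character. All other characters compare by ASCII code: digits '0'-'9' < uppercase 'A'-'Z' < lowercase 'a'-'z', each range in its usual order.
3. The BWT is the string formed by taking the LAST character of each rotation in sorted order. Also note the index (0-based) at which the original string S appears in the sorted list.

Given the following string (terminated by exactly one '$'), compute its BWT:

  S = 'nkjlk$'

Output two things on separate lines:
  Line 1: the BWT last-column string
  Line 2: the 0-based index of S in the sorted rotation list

Answer: kklnj$
5

Derivation:
All 6 rotations (rotation i = S[i:]+S[:i]):
  rot[0] = nkjlk$
  rot[1] = kjlk$n
  rot[2] = jlk$nk
  rot[3] = lk$nkj
  rot[4] = k$nkjl
  rot[5] = $nkjlk
Sorted (with $ < everything):
  sorted[0] = $nkjlk  (last char: 'k')
  sorted[1] = jlk$nk  (last char: 'k')
  sorted[2] = k$nkjl  (last char: 'l')
  sorted[3] = kjlk$n  (last char: 'n')
  sorted[4] = lk$nkj  (last char: 'j')
  sorted[5] = nkjlk$  (last char: '$')
Last column: kklnj$
Original string S is at sorted index 5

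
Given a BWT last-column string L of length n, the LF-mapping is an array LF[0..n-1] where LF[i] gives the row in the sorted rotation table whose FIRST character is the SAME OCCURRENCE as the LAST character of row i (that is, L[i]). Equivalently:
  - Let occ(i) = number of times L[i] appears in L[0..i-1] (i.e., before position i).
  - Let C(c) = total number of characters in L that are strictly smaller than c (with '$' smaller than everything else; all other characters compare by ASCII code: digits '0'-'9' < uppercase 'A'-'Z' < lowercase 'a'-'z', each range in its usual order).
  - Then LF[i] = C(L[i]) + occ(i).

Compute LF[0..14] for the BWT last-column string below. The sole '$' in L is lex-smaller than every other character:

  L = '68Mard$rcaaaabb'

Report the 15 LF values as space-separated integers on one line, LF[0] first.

Char counts: '$':1, '6':1, '8':1, 'M':1, 'a':5, 'b':2, 'c':1, 'd':1, 'r':2
C (first-col start): C('$')=0, C('6')=1, C('8')=2, C('M')=3, C('a')=4, C('b')=9, C('c')=11, C('d')=12, C('r')=13
L[0]='6': occ=0, LF[0]=C('6')+0=1+0=1
L[1]='8': occ=0, LF[1]=C('8')+0=2+0=2
L[2]='M': occ=0, LF[2]=C('M')+0=3+0=3
L[3]='a': occ=0, LF[3]=C('a')+0=4+0=4
L[4]='r': occ=0, LF[4]=C('r')+0=13+0=13
L[5]='d': occ=0, LF[5]=C('d')+0=12+0=12
L[6]='$': occ=0, LF[6]=C('$')+0=0+0=0
L[7]='r': occ=1, LF[7]=C('r')+1=13+1=14
L[8]='c': occ=0, LF[8]=C('c')+0=11+0=11
L[9]='a': occ=1, LF[9]=C('a')+1=4+1=5
L[10]='a': occ=2, LF[10]=C('a')+2=4+2=6
L[11]='a': occ=3, LF[11]=C('a')+3=4+3=7
L[12]='a': occ=4, LF[12]=C('a')+4=4+4=8
L[13]='b': occ=0, LF[13]=C('b')+0=9+0=9
L[14]='b': occ=1, LF[14]=C('b')+1=9+1=10

Answer: 1 2 3 4 13 12 0 14 11 5 6 7 8 9 10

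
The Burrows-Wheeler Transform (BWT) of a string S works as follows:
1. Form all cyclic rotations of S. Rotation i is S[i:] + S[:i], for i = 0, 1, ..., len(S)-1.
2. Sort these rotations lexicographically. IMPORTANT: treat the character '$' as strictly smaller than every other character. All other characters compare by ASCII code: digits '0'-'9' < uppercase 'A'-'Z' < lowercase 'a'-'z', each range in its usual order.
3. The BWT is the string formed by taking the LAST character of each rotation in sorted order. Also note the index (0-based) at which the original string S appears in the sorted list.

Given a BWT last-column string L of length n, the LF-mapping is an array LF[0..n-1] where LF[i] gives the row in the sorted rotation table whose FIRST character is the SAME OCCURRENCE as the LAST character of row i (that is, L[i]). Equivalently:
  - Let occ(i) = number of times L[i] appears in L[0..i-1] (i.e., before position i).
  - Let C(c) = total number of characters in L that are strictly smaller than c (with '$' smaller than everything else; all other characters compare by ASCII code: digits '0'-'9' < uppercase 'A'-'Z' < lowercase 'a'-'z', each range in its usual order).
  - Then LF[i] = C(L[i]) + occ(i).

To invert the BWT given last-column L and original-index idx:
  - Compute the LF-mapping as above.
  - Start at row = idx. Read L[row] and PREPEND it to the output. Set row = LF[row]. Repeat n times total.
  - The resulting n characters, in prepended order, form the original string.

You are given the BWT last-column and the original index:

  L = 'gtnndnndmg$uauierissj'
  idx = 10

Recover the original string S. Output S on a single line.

LF mapping: 5 18 11 12 2 13 14 3 10 6 0 19 1 20 7 4 15 8 16 17 9
Walk LF starting at row 10, prepending L[row]:
  step 1: row=10, L[10]='$', prepend. Next row=LF[10]=0
  step 2: row=0, L[0]='g', prepend. Next row=LF[0]=5
  step 3: row=5, L[5]='n', prepend. Next row=LF[5]=13
  step 4: row=13, L[13]='u', prepend. Next row=LF[13]=20
  step 5: row=20, L[20]='j', prepend. Next row=LF[20]=9
  step 6: row=9, L[9]='g', prepend. Next row=LF[9]=6
  step 7: row=6, L[6]='n', prepend. Next row=LF[6]=14
  step 8: row=14, L[14]='i', prepend. Next row=LF[14]=7
  step 9: row=7, L[7]='d', prepend. Next row=LF[7]=3
  step 10: row=3, L[3]='n', prepend. Next row=LF[3]=12
  step 11: row=12, L[12]='a', prepend. Next row=LF[12]=1
  step 12: row=1, L[1]='t', prepend. Next row=LF[1]=18
  step 13: row=18, L[18]='s', prepend. Next row=LF[18]=16
  step 14: row=16, L[16]='r', prepend. Next row=LF[16]=15
  step 15: row=15, L[15]='e', prepend. Next row=LF[15]=4
  step 16: row=4, L[4]='d', prepend. Next row=LF[4]=2
  step 17: row=2, L[2]='n', prepend. Next row=LF[2]=11
  step 18: row=11, L[11]='u', prepend. Next row=LF[11]=19
  step 19: row=19, L[19]='s', prepend. Next row=LF[19]=17
  step 20: row=17, L[17]='i', prepend. Next row=LF[17]=8
  step 21: row=8, L[8]='m', prepend. Next row=LF[8]=10
Reversed output: misunderstandingjung$

Answer: misunderstandingjung$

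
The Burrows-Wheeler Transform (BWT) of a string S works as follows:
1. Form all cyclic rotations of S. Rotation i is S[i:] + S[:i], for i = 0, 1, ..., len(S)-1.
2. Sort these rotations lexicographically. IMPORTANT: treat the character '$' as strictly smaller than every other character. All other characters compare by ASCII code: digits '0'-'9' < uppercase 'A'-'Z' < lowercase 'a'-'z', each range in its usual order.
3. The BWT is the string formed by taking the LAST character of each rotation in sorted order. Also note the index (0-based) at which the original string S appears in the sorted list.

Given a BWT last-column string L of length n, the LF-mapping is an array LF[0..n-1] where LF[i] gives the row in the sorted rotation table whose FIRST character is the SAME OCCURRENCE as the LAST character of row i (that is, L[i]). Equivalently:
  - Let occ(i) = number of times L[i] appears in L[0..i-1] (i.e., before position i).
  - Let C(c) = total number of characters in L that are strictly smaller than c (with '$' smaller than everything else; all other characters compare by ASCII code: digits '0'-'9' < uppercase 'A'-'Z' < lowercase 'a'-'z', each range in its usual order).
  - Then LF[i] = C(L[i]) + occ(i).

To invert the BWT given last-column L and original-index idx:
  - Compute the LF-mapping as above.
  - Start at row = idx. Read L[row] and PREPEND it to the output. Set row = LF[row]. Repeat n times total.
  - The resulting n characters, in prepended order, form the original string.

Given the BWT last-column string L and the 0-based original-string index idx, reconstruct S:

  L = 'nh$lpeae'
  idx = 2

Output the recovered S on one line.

Answer: elephan$

Derivation:
LF mapping: 6 4 0 5 7 2 1 3
Walk LF starting at row 2, prepending L[row]:
  step 1: row=2, L[2]='$', prepend. Next row=LF[2]=0
  step 2: row=0, L[0]='n', prepend. Next row=LF[0]=6
  step 3: row=6, L[6]='a', prepend. Next row=LF[6]=1
  step 4: row=1, L[1]='h', prepend. Next row=LF[1]=4
  step 5: row=4, L[4]='p', prepend. Next row=LF[4]=7
  step 6: row=7, L[7]='e', prepend. Next row=LF[7]=3
  step 7: row=3, L[3]='l', prepend. Next row=LF[3]=5
  step 8: row=5, L[5]='e', prepend. Next row=LF[5]=2
Reversed output: elephan$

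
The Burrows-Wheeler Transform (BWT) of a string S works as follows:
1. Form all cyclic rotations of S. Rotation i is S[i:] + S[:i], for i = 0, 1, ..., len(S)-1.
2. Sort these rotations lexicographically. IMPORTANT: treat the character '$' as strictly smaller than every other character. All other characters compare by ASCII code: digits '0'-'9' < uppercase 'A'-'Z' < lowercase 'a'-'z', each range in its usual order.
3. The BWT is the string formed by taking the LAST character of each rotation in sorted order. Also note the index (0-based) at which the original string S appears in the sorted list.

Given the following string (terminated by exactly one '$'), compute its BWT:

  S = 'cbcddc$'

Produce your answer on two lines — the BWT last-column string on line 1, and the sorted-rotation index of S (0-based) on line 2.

Answer: ccd$bdc
3

Derivation:
All 7 rotations (rotation i = S[i:]+S[:i]):
  rot[0] = cbcddc$
  rot[1] = bcddc$c
  rot[2] = cddc$cb
  rot[3] = ddc$cbc
  rot[4] = dc$cbcd
  rot[5] = c$cbcdd
  rot[6] = $cbcddc
Sorted (with $ < everything):
  sorted[0] = $cbcddc  (last char: 'c')
  sorted[1] = bcddc$c  (last char: 'c')
  sorted[2] = c$cbcdd  (last char: 'd')
  sorted[3] = cbcddc$  (last char: '$')
  sorted[4] = cddc$cb  (last char: 'b')
  sorted[5] = dc$cbcd  (last char: 'd')
  sorted[6] = ddc$cbc  (last char: 'c')
Last column: ccd$bdc
Original string S is at sorted index 3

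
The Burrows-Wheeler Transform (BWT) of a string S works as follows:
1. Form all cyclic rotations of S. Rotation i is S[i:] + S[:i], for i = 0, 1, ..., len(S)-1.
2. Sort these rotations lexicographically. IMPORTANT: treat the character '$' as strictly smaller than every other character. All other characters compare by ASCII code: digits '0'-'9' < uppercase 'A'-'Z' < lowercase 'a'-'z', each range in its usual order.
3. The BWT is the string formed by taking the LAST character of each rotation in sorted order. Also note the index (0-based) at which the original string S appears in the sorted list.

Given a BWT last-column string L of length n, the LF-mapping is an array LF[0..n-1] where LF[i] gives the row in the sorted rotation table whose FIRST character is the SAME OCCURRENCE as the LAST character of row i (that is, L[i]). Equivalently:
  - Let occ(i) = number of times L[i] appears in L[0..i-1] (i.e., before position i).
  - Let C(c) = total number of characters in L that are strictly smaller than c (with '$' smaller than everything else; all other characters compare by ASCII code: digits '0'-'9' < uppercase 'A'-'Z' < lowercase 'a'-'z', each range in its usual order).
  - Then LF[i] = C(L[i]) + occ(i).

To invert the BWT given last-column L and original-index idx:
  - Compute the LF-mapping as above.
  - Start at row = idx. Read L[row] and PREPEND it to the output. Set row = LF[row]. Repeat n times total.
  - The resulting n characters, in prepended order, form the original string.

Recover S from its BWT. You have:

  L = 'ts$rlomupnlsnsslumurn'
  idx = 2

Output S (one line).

LF mapping: 17 13 0 11 1 9 4 18 10 6 2 14 7 15 16 3 19 5 20 12 8
Walk LF starting at row 2, prepending L[row]:
  step 1: row=2, L[2]='$', prepend. Next row=LF[2]=0
  step 2: row=0, L[0]='t', prepend. Next row=LF[0]=17
  step 3: row=17, L[17]='m', prepend. Next row=LF[17]=5
  step 4: row=5, L[5]='o', prepend. Next row=LF[5]=9
  step 5: row=9, L[9]='n', prepend. Next row=LF[9]=6
  step 6: row=6, L[6]='m', prepend. Next row=LF[6]=4
  step 7: row=4, L[4]='l', prepend. Next row=LF[4]=1
  step 8: row=1, L[1]='s', prepend. Next row=LF[1]=13
  step 9: row=13, L[13]='s', prepend. Next row=LF[13]=15
  step 10: row=15, L[15]='l', prepend. Next row=LF[15]=3
  step 11: row=3, L[3]='r', prepend. Next row=LF[3]=11
  step 12: row=11, L[11]='s', prepend. Next row=LF[11]=14
  step 13: row=14, L[14]='s', prepend. Next row=LF[14]=16
  step 14: row=16, L[16]='u', prepend. Next row=LF[16]=19
  step 15: row=19, L[19]='r', prepend. Next row=LF[19]=12
  step 16: row=12, L[12]='n', prepend. Next row=LF[12]=7
  step 17: row=7, L[7]='u', prepend. Next row=LF[7]=18
  step 18: row=18, L[18]='u', prepend. Next row=LF[18]=20
  step 19: row=20, L[20]='n', prepend. Next row=LF[20]=8
  step 20: row=8, L[8]='p', prepend. Next row=LF[8]=10
  step 21: row=10, L[10]='l', prepend. Next row=LF[10]=2
Reversed output: lpnuunrussrlsslmnomt$

Answer: lpnuunrussrlsslmnomt$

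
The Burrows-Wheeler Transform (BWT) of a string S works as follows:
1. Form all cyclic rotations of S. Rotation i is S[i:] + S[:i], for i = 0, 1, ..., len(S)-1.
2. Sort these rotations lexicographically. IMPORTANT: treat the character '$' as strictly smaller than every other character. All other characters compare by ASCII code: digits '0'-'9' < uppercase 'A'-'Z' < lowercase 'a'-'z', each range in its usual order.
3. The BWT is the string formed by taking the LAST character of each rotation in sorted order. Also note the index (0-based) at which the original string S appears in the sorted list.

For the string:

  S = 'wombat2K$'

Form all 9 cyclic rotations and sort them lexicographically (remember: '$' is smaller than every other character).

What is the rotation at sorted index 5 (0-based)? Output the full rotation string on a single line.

All 9 rotations (rotation i = S[i:]+S[:i]):
  rot[0] = wombat2K$
  rot[1] = ombat2K$w
  rot[2] = mbat2K$wo
  rot[3] = bat2K$wom
  rot[4] = at2K$womb
  rot[5] = t2K$womba
  rot[6] = 2K$wombat
  rot[7] = K$wombat2
  rot[8] = $wombat2K
Sorted (with $ < everything):
  sorted[0] = $wombat2K
  sorted[1] = 2K$wombat
  sorted[2] = K$wombat2
  sorted[3] = at2K$womb
  sorted[4] = bat2K$wom
  sorted[5] = mbat2K$wo
  sorted[6] = ombat2K$w
  sorted[7] = t2K$womba
  sorted[8] = wombat2K$
sorted[5] = mbat2K$wo

Answer: mbat2K$wo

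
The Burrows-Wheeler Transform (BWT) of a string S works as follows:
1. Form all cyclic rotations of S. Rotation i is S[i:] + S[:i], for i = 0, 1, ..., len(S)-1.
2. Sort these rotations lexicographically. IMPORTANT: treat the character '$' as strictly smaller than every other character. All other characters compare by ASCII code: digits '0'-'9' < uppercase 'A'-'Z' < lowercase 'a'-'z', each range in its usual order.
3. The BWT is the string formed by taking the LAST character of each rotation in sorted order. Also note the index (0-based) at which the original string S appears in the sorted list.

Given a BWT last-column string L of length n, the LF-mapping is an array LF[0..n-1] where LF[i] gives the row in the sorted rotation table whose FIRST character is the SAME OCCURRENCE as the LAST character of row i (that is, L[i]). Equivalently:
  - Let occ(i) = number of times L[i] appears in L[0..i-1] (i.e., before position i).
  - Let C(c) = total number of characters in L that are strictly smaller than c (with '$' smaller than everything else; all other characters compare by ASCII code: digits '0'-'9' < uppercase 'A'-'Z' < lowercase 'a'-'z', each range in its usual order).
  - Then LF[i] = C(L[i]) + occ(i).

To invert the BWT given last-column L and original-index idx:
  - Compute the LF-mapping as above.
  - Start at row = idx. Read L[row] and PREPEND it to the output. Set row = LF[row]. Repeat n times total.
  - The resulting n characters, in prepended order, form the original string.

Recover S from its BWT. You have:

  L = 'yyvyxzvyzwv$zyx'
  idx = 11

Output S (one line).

LF mapping: 7 8 1 9 5 12 2 10 13 4 3 0 14 11 6
Walk LF starting at row 11, prepending L[row]:
  step 1: row=11, L[11]='$', prepend. Next row=LF[11]=0
  step 2: row=0, L[0]='y', prepend. Next row=LF[0]=7
  step 3: row=7, L[7]='y', prepend. Next row=LF[7]=10
  step 4: row=10, L[10]='v', prepend. Next row=LF[10]=3
  step 5: row=3, L[3]='y', prepend. Next row=LF[3]=9
  step 6: row=9, L[9]='w', prepend. Next row=LF[9]=4
  step 7: row=4, L[4]='x', prepend. Next row=LF[4]=5
  step 8: row=5, L[5]='z', prepend. Next row=LF[5]=12
  step 9: row=12, L[12]='z', prepend. Next row=LF[12]=14
  step 10: row=14, L[14]='x', prepend. Next row=LF[14]=6
  step 11: row=6, L[6]='v', prepend. Next row=LF[6]=2
  step 12: row=2, L[2]='v', prepend. Next row=LF[2]=1
  step 13: row=1, L[1]='y', prepend. Next row=LF[1]=8
  step 14: row=8, L[8]='z', prepend. Next row=LF[8]=13
  step 15: row=13, L[13]='y', prepend. Next row=LF[13]=11
Reversed output: yzyvvxzzxwyvyy$

Answer: yzyvvxzzxwyvyy$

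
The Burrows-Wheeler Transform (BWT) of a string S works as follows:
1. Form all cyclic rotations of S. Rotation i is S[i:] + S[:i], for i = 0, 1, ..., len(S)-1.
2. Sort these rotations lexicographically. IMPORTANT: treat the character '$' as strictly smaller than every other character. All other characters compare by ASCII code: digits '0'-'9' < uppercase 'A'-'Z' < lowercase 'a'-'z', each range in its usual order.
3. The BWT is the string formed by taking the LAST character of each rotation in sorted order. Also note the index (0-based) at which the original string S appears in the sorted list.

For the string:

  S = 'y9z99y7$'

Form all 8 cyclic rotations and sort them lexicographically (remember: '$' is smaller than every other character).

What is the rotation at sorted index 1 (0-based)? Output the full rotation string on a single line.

Answer: 7$y9z99y

Derivation:
All 8 rotations (rotation i = S[i:]+S[:i]):
  rot[0] = y9z99y7$
  rot[1] = 9z99y7$y
  rot[2] = z99y7$y9
  rot[3] = 99y7$y9z
  rot[4] = 9y7$y9z9
  rot[5] = y7$y9z99
  rot[6] = 7$y9z99y
  rot[7] = $y9z99y7
Sorted (with $ < everything):
  sorted[0] = $y9z99y7
  sorted[1] = 7$y9z99y
  sorted[2] = 99y7$y9z
  sorted[3] = 9y7$y9z9
  sorted[4] = 9z99y7$y
  sorted[5] = y7$y9z99
  sorted[6] = y9z99y7$
  sorted[7] = z99y7$y9
sorted[1] = 7$y9z99y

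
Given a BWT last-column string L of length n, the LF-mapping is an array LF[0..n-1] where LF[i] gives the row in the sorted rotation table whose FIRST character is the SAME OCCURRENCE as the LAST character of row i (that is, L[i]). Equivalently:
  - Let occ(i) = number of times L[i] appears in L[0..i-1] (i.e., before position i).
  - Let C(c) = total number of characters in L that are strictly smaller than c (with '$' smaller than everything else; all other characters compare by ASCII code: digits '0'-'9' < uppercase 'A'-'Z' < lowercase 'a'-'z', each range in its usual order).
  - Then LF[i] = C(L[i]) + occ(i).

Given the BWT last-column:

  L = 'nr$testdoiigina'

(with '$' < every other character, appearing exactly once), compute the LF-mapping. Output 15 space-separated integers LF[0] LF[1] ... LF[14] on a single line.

Char counts: '$':1, 'a':1, 'd':1, 'e':1, 'g':1, 'i':3, 'n':2, 'o':1, 'r':1, 's':1, 't':2
C (first-col start): C('$')=0, C('a')=1, C('d')=2, C('e')=3, C('g')=4, C('i')=5, C('n')=8, C('o')=10, C('r')=11, C('s')=12, C('t')=13
L[0]='n': occ=0, LF[0]=C('n')+0=8+0=8
L[1]='r': occ=0, LF[1]=C('r')+0=11+0=11
L[2]='$': occ=0, LF[2]=C('$')+0=0+0=0
L[3]='t': occ=0, LF[3]=C('t')+0=13+0=13
L[4]='e': occ=0, LF[4]=C('e')+0=3+0=3
L[5]='s': occ=0, LF[5]=C('s')+0=12+0=12
L[6]='t': occ=1, LF[6]=C('t')+1=13+1=14
L[7]='d': occ=0, LF[7]=C('d')+0=2+0=2
L[8]='o': occ=0, LF[8]=C('o')+0=10+0=10
L[9]='i': occ=0, LF[9]=C('i')+0=5+0=5
L[10]='i': occ=1, LF[10]=C('i')+1=5+1=6
L[11]='g': occ=0, LF[11]=C('g')+0=4+0=4
L[12]='i': occ=2, LF[12]=C('i')+2=5+2=7
L[13]='n': occ=1, LF[13]=C('n')+1=8+1=9
L[14]='a': occ=0, LF[14]=C('a')+0=1+0=1

Answer: 8 11 0 13 3 12 14 2 10 5 6 4 7 9 1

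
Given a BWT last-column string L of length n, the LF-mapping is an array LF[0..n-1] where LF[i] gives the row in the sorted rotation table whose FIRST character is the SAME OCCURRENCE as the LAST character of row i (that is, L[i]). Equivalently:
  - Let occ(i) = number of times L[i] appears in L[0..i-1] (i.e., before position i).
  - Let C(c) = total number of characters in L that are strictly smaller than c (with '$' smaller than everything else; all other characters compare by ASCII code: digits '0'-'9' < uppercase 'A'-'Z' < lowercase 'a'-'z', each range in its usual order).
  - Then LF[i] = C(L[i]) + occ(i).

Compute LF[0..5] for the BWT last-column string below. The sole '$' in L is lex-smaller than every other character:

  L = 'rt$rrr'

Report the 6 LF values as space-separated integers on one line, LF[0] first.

Char counts: '$':1, 'r':4, 't':1
C (first-col start): C('$')=0, C('r')=1, C('t')=5
L[0]='r': occ=0, LF[0]=C('r')+0=1+0=1
L[1]='t': occ=0, LF[1]=C('t')+0=5+0=5
L[2]='$': occ=0, LF[2]=C('$')+0=0+0=0
L[3]='r': occ=1, LF[3]=C('r')+1=1+1=2
L[4]='r': occ=2, LF[4]=C('r')+2=1+2=3
L[5]='r': occ=3, LF[5]=C('r')+3=1+3=4

Answer: 1 5 0 2 3 4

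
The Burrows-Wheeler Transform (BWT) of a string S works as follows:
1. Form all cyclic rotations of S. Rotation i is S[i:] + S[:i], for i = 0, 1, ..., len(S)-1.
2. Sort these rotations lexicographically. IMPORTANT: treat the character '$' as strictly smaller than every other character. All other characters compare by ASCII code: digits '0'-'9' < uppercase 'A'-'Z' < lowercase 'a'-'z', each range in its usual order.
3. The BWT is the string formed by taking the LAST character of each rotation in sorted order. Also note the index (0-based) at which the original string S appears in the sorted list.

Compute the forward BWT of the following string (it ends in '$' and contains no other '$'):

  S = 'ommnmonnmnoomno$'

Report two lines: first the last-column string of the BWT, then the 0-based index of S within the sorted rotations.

All 16 rotations (rotation i = S[i:]+S[:i]):
  rot[0] = ommnmonnmnoomno$
  rot[1] = mmnmonnmnoomno$o
  rot[2] = mnmonnmnoomno$om
  rot[3] = nmonnmnoomno$omm
  rot[4] = monnmnoomno$ommn
  rot[5] = onnmnoomno$ommnm
  rot[6] = nnmnoomno$ommnmo
  rot[7] = nmnoomno$ommnmon
  rot[8] = mnoomno$ommnmonn
  rot[9] = noomno$ommnmonnm
  rot[10] = oomno$ommnmonnmn
  rot[11] = omno$ommnmonnmno
  rot[12] = mno$ommnmonnmnoo
  rot[13] = no$ommnmonnmnoom
  rot[14] = o$ommnmonnmnoomn
  rot[15] = $ommnmonnmnoomno
Sorted (with $ < everything):
  sorted[0] = $ommnmonnmnoomno  (last char: 'o')
  sorted[1] = mmnmonnmnoomno$o  (last char: 'o')
  sorted[2] = mnmonnmnoomno$om  (last char: 'm')
  sorted[3] = mno$ommnmonnmnoo  (last char: 'o')
  sorted[4] = mnoomno$ommnmonn  (last char: 'n')
  sorted[5] = monnmnoomno$ommn  (last char: 'n')
  sorted[6] = nmnoomno$ommnmon  (last char: 'n')
  sorted[7] = nmonnmnoomno$omm  (last char: 'm')
  sorted[8] = nnmnoomno$ommnmo  (last char: 'o')
  sorted[9] = no$ommnmonnmnoom  (last char: 'm')
  sorted[10] = noomno$ommnmonnm  (last char: 'm')
  sorted[11] = o$ommnmonnmnoomn  (last char: 'n')
  sorted[12] = ommnmonnmnoomno$  (last char: '$')
  sorted[13] = omno$ommnmonnmno  (last char: 'o')
  sorted[14] = onnmnoomno$ommnm  (last char: 'm')
  sorted[15] = oomno$ommnmonnmn  (last char: 'n')
Last column: oomonnnmommn$omn
Original string S is at sorted index 12

Answer: oomonnnmommn$omn
12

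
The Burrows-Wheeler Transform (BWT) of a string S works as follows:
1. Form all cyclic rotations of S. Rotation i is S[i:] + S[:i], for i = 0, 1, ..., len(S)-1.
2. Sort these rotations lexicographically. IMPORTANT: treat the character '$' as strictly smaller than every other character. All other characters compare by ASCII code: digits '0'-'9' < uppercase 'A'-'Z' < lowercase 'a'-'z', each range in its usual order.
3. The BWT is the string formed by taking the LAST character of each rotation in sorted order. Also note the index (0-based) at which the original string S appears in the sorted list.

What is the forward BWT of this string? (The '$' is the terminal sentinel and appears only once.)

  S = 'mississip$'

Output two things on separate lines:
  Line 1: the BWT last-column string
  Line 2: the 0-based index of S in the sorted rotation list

All 10 rotations (rotation i = S[i:]+S[:i]):
  rot[0] = mississip$
  rot[1] = ississip$m
  rot[2] = ssissip$mi
  rot[3] = sissip$mis
  rot[4] = issip$miss
  rot[5] = ssip$missi
  rot[6] = sip$missis
  rot[7] = ip$mississ
  rot[8] = p$mississi
  rot[9] = $mississip
Sorted (with $ < everything):
  sorted[0] = $mississip  (last char: 'p')
  sorted[1] = ip$mississ  (last char: 's')
  sorted[2] = issip$miss  (last char: 's')
  sorted[3] = ississip$m  (last char: 'm')
  sorted[4] = mississip$  (last char: '$')
  sorted[5] = p$mississi  (last char: 'i')
  sorted[6] = sip$missis  (last char: 's')
  sorted[7] = sissip$mis  (last char: 's')
  sorted[8] = ssip$missi  (last char: 'i')
  sorted[9] = ssissip$mi  (last char: 'i')
Last column: pssm$issii
Original string S is at sorted index 4

Answer: pssm$issii
4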